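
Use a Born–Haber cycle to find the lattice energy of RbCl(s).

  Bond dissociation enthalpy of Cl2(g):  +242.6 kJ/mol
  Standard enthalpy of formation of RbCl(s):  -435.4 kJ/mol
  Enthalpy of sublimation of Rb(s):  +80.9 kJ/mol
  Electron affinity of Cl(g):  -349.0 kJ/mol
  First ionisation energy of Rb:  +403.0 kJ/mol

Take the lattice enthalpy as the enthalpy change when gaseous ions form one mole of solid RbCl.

U = -691.6 kJ/mol

ΔHf° = 1·ΔHsub + 1·(ΣIE) + 1/2·D(Cl2) + 1·EA + U
-435.4 = 1·(+80.9) + 1·(+403.0) + 1/2·(+242.6) + 1·(-349.0) + U
U = -435.4 − (+256.2) = -691.6 kJ/mol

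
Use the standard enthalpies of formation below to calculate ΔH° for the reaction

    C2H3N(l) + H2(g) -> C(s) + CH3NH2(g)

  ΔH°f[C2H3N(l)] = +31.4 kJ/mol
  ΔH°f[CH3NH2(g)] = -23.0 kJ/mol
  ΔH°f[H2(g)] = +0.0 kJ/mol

ΔH°rxn = Σ nΔHf°(products) − Σ nΔHf°(reactants).
Products: 1·(+0.0) + 1·(-23.0) = -23.0
Reactants: 1·(+31.4) + 1·(+0.0) = +31.4
ΔH° = (-23.0) − (+31.4) = -54.4 kJ/mol

ΔH° = -54.4 kJ/mol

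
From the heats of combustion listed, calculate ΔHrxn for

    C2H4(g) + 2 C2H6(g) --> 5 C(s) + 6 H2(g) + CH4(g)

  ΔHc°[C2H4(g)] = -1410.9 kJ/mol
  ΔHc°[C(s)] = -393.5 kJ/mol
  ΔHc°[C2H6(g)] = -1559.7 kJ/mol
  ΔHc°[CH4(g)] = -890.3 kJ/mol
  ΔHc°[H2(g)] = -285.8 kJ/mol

ΔHrxn = 42.3 kJ/mol

With combustion enthalpies, reactants minus products:
= [1·(-1410.9) + 2·(-1559.7)] − [5·(-393.5) + 6·(-285.8) + 1·(-890.3)]
= 42.3 kJ/mol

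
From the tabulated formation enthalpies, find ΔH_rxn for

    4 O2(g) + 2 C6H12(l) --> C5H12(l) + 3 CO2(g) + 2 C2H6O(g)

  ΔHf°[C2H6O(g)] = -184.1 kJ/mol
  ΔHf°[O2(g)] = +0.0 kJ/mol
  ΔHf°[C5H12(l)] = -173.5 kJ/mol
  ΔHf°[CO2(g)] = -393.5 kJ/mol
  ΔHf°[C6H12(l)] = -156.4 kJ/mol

Products: 1·(-173.5) + 3·(-393.5) + 2·(-184.1) = -1722.2
Reactants: 4·(+0.0) + 2·(-156.4) = -312.8
ΔH_rxn = (-1722.2) − (-312.8) = -1409.4 kJ/mol

ΔH_rxn = -1409.4 kJ/mol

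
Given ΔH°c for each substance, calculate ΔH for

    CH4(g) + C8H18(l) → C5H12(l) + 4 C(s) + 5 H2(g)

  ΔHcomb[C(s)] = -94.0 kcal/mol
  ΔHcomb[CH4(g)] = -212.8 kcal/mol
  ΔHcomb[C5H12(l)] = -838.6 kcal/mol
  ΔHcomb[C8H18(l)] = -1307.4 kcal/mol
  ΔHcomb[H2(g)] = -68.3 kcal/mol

With combustion enthalpies, reactants minus products:
= [1·(-212.8) + 1·(-1307.4)] − [1·(-838.6) + 4·(-94.0) + 5·(-68.3)]
= 35.9 kcal/mol

ΔH = 35.9 kcal/mol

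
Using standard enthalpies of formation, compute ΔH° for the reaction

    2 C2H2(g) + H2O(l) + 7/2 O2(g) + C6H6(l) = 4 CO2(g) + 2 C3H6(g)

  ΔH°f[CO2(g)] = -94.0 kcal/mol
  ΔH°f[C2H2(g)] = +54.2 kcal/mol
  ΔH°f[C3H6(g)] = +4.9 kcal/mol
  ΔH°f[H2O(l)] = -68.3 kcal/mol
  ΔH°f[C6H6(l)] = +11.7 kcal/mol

ΔH° = -418.0 kcal/mol

Products: 4·(-94.0) + 2·(+4.9) = -366.2
Reactants: 2·(+54.2) + 1·(-68.3) + 7/2·(+0.0) + 1·(+11.7) = +51.8
ΔH° = (-366.2) − (+51.8) = -418.0 kcal/mol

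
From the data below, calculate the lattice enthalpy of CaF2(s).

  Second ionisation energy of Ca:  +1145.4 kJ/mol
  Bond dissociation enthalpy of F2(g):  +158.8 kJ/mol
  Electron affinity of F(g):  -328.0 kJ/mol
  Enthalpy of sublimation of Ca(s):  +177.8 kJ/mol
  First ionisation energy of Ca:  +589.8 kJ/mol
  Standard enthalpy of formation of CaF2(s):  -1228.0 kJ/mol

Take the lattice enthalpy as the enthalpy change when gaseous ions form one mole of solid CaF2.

U = -2643.8 kJ/mol

ΔHf° = 1·ΔHsub + 1·(ΣIE) + 1·D(F2) + 2·EA + U
-1228.0 = 1·(+177.8) + 1·(+1735.2) + 1·(+158.8) + 2·(-328.0) + U
U = -1228.0 − (+1415.8) = -2643.8 kJ/mol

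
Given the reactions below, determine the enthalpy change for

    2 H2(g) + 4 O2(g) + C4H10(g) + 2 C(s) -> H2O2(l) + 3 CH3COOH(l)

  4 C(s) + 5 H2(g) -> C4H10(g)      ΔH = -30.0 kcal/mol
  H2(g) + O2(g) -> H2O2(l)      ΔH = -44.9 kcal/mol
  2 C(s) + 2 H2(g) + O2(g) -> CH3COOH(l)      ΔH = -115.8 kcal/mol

ΔH = -362.3 kcal/mol

equation 1 reversed: +30.0 kcal/mol
equation 2 as written: -44.9 kcal/mol
equation 3 × 3: (3)·(-115.8) = -347.4 kcal/mol
Summing the manipulated equations, ΔH = (-1)·(-30.0) + (1)·(-44.9) + (3)·(-115.8) = -362.3 kcal/mol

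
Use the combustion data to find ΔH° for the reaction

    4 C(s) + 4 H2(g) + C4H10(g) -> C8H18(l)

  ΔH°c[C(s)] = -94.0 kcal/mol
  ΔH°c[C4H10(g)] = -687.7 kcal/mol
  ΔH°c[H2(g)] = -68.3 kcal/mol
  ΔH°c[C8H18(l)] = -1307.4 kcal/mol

ΔH° = -29.5 kcal/mol

With combustion enthalpies, reactants minus products:
= [4·(-94.0) + 4·(-68.3) + 1·(-687.7)] − [1·(-1307.4)]
= -29.5 kcal/mol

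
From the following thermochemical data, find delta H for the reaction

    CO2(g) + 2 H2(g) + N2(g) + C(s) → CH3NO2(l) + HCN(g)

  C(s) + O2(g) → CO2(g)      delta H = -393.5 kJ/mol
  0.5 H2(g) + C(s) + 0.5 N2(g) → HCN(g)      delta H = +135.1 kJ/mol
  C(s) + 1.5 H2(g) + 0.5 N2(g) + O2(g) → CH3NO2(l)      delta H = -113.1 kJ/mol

equation 1 reversed (CO2(g) must end up as a reactant): +393.5 kJ/mol
equation 2 as written (HCN(g) already on the product side): +135.1 kJ/mol
equation 3 as written (CH3NO2(l) already on the product side): -113.1 kJ/mol
delta H = (-1)·(-393.5) + (1)·(+135.1) + (1)·(-113.1) = 415.5 kJ/mol

delta H = 415.5 kJ/mol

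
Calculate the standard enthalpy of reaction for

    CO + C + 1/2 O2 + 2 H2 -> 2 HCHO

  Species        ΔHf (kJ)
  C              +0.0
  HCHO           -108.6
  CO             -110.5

ΔH°rxn = -106.7 kJ

Products: 2·(-108.6) = -217.2
Reactants: 1·(-110.5) + 1·(+0.0) + 1/2·(+0.0) + 2·(+0.0) = -110.5
ΔH°rxn = (-217.2) − (-110.5) = -106.7 kJ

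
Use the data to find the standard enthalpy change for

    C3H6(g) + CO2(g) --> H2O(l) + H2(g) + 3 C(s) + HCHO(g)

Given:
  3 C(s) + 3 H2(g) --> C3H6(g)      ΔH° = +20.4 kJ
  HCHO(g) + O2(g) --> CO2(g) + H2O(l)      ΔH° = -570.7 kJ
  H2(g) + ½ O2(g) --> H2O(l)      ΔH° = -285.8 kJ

equation 1 reversed (C3H6(g) must end up as a reactant): -20.4 kJ
equation 2 reversed (HCHO(g) must end up as a product): +570.7 kJ
equation 3 × 2: (2)·(-285.8) = -571.6 kJ
ΔH° = (-20.4) + (+570.7) + (-571.6) = -21.3 kJ

ΔH° = -21.3 kJ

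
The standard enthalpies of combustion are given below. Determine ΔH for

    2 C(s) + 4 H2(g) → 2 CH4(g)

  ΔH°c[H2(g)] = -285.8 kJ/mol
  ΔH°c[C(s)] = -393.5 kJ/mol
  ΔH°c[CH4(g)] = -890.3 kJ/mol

Using ΔH = Σ nΔHc°(reactants) − Σ nΔHc°(products):
= [2·(-393.5) + 4·(-285.8)] − [2·(-890.3)]
= -149.6 kJ/mol

ΔH = -149.6 kJ/mol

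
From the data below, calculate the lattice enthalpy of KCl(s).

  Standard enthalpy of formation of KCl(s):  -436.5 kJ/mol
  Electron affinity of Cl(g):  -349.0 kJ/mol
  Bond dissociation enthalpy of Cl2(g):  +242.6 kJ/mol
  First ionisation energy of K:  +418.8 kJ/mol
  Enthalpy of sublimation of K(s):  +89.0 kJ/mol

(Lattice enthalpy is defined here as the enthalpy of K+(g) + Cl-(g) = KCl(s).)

ΔHf° = 1·ΔHsub + 1·(ΣIE) + 1/2·D(Cl2) + 1·EA + U
-436.5 = 1·(+89.0) + 1·(+418.8) + 1/2·(+242.6) + 1·(-349.0) + U
U = -436.5 − (+280.1) = -716.6 kJ/mol

U = -716.6 kJ/mol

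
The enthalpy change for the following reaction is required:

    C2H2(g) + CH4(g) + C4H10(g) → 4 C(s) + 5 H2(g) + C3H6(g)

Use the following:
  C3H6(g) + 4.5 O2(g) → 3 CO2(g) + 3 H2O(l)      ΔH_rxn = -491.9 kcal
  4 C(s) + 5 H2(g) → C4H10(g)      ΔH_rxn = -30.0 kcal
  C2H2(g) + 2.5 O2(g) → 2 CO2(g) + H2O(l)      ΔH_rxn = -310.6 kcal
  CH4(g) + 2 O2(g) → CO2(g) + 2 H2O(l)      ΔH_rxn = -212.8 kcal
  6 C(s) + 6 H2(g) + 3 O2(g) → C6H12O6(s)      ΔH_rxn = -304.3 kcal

ΔH_rxn = -1.5 kcal

equation 1 reversed (reverse to put C3H6(g) on the product side): +491.9 kcal
equation 2 reversed (C4H10(g) must end up as a reactant): +30.0 kcal
equation 3 as written (C2H2(g) already on the reactant side): -310.6 kcal
equation 4 as written (CH4(g) already on the reactant side): -212.8 kcal
equation 5: not needed (C6H12O6(s) appears nowhere else).
ΔH_rxn = (+491.9) + (+30.0) + (-310.6) + (-212.8) = -1.5 kcal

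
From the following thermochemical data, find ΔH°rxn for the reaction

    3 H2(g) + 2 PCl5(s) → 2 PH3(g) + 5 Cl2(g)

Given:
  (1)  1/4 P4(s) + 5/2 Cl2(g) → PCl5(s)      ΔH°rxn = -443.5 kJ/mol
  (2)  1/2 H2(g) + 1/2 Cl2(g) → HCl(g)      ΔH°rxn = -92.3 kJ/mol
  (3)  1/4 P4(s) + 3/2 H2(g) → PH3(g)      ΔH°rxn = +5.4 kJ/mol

ΔH°rxn = 897.8 kJ/mol

(1) reversed and × 2 (PCl5(s) must end up as a reactant; scale by 2 for the 2 PCl5(s)): (-2)·(-443.5) = +887.0 kJ/mol
(2): not needed (HCl(g) appears nowhere else).
(3) × 2 (scale by 2 for the 2 PH3(g)): (2)·(+5.4) = +10.8 kJ/mol
Combining the equations, ΔH°rxn = (+887.0) + (+10.8) = 897.8 kJ/mol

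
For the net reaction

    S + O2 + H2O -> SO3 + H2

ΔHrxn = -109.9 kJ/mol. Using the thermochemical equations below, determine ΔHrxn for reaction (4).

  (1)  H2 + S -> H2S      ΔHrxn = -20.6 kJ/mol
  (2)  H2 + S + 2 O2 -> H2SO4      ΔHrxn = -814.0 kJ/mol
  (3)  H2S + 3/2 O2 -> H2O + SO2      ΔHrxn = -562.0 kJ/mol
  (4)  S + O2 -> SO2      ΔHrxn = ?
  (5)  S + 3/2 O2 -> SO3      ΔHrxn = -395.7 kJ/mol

(1) reversed: +20.6 kJ/mol
(2): not needed.
(3) reversed: +562.0 kJ/mol
(4) as written: contributes x
(5) as written: -395.7 kJ/mol
-109.9 = (+20.6) + (+562.0) + (-395.7) + x
x = (-109.9 − (+186.9)) / (1) = -296.8 kJ/mol

ΔHrxn = -296.8 kJ/mol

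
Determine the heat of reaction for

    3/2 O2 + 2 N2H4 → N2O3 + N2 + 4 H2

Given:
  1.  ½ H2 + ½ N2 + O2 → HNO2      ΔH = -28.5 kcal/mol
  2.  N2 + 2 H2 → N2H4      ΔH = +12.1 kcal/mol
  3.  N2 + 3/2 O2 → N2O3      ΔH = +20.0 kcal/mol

ΔH = -4.2 kcal/mol

eq. 1: not needed (HNO2 appears nowhere else).
eq. 2 reversed and × 2 (N2H4 must end up as a reactant; scale by 2 for the 2 N2H4): (-2)·(+12.1) = -24.2 kcal/mol
eq. 3 as written (N2O3 already on the product side): +20.0 kcal/mol
ΔH = (-24.2) + (+20.0) = -4.2 kcal/mol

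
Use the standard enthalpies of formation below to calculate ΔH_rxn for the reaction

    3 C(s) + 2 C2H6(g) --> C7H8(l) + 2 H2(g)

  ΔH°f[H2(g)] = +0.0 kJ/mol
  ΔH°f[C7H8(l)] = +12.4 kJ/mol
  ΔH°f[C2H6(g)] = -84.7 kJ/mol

ΔH_rxn = 181.8 kJ/mol

Products: 1·(+12.4) + 2·(+0.0) = +12.4
Reactants: 3·(+0.0) + 2·(-84.7) = -169.4
ΔH_rxn = (+12.4) − (-169.4) = 181.8 kJ/mol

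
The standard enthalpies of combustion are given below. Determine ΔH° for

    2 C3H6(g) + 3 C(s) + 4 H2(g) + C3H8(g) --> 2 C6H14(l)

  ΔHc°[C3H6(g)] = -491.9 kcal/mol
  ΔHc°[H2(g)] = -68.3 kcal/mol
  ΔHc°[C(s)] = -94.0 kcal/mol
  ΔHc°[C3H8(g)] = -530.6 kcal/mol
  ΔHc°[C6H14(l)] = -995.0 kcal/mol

With combustion enthalpies, reactants minus products:
= [2·(-491.9) + 3·(-94.0) + 4·(-68.3) + 1·(-530.6)] − [2·(-995.0)]
= -79.6 kcal/mol

ΔH° = -79.6 kcal/mol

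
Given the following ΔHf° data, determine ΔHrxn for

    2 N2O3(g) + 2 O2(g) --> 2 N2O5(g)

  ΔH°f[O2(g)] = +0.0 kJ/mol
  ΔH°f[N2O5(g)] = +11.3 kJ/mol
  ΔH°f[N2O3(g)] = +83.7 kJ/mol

Products: 2·(+11.3) = +22.6
Reactants: 2·(+83.7) + 2·(+0.0) = +167.4
ΔHrxn = (+22.6) − (+167.4) = -144.8 kJ/mol

ΔHrxn = -144.8 kJ/mol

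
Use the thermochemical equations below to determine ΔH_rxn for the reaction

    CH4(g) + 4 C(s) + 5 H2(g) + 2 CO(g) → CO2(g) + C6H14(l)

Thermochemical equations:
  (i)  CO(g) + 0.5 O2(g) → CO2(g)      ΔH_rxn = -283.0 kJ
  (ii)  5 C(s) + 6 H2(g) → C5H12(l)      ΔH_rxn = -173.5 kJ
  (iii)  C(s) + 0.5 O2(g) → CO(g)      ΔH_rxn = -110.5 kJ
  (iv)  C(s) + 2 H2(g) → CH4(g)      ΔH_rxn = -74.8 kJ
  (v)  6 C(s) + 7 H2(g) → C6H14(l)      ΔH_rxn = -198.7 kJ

ΔH_rxn = -296.4 kJ

(i) as written (CO2(g) already on the product side): -283.0 kJ
(ii): not needed (C5H12(l) appears nowhere else).
(iii) reversed: +110.5 kJ
(iv) reversed (CH4(g) must end up as a reactant): +74.8 kJ
(v) as written (C6H14(l) already on the product side): -198.7 kJ
ΔH_rxn = (1)·(-283.0) + (-1)·(-110.5) + (-1)·(-74.8) + (1)·(-198.7) = -296.4 kJ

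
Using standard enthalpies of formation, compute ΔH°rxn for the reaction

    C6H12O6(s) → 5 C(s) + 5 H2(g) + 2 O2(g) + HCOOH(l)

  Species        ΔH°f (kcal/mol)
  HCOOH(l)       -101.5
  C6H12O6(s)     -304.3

ΔH°rxn = 202.8 kcal/mol

Products: 5·(+0.0) + 5·(+0.0) + 2·(+0.0) + 1·(-101.5) = -101.5
Reactants: 1·(-304.3) = -304.3
ΔH°rxn = (-101.5) − (-304.3) = 202.8 kcal/mol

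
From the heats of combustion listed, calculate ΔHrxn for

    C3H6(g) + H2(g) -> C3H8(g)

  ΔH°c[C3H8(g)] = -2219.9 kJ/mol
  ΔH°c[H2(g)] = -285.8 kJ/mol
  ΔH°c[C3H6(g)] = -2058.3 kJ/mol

ΔHrxn = -124.2 kJ/mol

Using ΔH = Σ nΔHc°(reactants) − Σ nΔHc°(products):
= [1·(-2058.3) + 1·(-285.8)] − [1·(-2219.9)]
= -124.2 kJ/mol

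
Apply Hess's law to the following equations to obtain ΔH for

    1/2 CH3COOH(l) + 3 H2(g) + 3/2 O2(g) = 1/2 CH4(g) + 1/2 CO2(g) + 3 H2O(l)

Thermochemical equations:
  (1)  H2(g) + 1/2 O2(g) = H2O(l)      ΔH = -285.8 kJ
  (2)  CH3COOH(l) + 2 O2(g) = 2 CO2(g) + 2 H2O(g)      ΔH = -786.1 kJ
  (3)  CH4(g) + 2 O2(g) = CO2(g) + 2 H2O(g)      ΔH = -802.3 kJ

(1) × 3: (3)·(-285.8) = -857.4 kJ
(2) × 1/2: (1/2)·(-786.1) = -393.05 kJ
(3) reversed and × 1/2: (-1/2)·(-802.3) = +401.15 kJ
ΔH = (3)·(-285.8) + (1/2)·(-786.1) + (-1/2)·(-802.3) = -849.3 kJ

ΔH = -849.3 kJ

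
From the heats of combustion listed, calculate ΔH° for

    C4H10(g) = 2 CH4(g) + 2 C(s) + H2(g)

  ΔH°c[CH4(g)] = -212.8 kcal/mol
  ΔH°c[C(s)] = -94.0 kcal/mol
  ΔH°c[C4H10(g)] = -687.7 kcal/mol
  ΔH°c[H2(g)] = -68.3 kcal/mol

ΔH° = -5.8 kcal/mol

Using ΔH = Σ nΔHc°(reactants) − Σ nΔHc°(products):
= [1·(-687.7)] − [2·(-212.8) + 2·(-94.0) + 1·(-68.3)]
= -5.8 kcal/mol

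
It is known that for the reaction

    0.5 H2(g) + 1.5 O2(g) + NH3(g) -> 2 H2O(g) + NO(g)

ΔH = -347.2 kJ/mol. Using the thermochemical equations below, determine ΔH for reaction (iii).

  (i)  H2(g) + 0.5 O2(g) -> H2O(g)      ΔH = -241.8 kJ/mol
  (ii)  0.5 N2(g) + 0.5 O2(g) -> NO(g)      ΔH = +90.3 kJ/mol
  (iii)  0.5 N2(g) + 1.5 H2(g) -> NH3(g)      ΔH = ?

ΔH = -46.1 kJ/mol

(i) × 2 (scale by 2 for the 2 H2O(g)): (2)·(-241.8) = -483.6 kJ/mol
(ii) as written (NO(g) already on the product side): +90.3 kJ/mol
(iii) reversed (reverse to put NH3(g) on the reactant side): contributes −x
-347.2 = (-483.6) + (+90.3) − x
x = (-347.2 − (-393.3)) / (-1) = -46.1 kJ/mol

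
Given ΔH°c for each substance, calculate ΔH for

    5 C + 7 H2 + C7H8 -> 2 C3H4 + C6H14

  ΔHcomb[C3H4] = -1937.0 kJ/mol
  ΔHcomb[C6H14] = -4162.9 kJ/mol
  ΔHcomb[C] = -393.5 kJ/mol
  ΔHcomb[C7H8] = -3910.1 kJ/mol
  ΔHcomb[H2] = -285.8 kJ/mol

Using ΔH = Σ nΔHc°(reactants) − Σ nΔHc°(products):
= [5·(-393.5) + 7·(-285.8) + 1·(-3910.1)] − [2·(-1937.0) + 1·(-4162.9)]
= 158.7 kJ/mol

ΔH = 158.7 kJ/mol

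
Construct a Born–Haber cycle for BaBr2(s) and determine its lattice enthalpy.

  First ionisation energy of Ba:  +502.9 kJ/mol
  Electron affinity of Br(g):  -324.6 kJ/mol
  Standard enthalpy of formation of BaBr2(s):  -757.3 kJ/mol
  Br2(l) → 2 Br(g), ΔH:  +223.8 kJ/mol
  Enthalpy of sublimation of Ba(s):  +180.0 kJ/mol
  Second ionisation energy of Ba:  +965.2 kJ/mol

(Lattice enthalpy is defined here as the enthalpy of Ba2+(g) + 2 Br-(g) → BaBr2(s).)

ΔHf° = 1·ΔHsub + 1·(ΣIE) + 1·D(Br2) + 2·EA + U
-757.3 = 1·(+180.0) + 1·(+1468.1) + 1·(+223.8) + 2·(-324.6) + U
U = -757.3 − (+1222.7) = -1980.0 kJ/mol

U = -1980.0 kJ/mol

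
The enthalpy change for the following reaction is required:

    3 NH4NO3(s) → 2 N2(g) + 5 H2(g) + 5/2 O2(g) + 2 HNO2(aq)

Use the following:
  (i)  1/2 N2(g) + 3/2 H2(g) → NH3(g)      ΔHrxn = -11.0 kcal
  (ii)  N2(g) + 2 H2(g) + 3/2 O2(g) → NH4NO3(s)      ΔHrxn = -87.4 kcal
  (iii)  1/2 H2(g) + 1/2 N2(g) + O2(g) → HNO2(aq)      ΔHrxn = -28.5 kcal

(i): not needed.
(ii) reversed and × 3: (-3)·(-87.4) = +262.2 kcal
(iii) × 2: (2)·(-28.5) = -57.0 kcal
ΔHrxn = (+262.2) + (-57.0) = 205.2 kcal

ΔHrxn = 205.2 kcal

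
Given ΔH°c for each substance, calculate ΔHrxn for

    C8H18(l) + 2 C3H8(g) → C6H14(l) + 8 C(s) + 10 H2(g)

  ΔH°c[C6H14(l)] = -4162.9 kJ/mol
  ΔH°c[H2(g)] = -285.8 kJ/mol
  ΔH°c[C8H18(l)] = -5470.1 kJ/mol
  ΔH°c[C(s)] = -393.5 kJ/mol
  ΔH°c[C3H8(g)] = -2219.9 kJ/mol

Using ΔH = Σ nΔHc°(reactants) − Σ nΔHc°(products):
= [1·(-5470.1) + 2·(-2219.9)] − [1·(-4162.9) + 8·(-393.5) + 10·(-285.8)]
= 259.0 kJ/mol

ΔHrxn = 259.0 kJ/mol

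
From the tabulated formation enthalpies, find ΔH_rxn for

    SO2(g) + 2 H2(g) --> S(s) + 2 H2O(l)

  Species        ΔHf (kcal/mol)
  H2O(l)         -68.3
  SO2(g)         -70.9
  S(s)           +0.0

ΔH_rxn = -65.7 kcal/mol

Products: 1·(+0.0) + 2·(-68.3) = -136.6
Reactants: 1·(-70.9) + 2·(+0.0) = -70.9
ΔH_rxn = (-136.6) − (-70.9) = -65.7 kcal/mol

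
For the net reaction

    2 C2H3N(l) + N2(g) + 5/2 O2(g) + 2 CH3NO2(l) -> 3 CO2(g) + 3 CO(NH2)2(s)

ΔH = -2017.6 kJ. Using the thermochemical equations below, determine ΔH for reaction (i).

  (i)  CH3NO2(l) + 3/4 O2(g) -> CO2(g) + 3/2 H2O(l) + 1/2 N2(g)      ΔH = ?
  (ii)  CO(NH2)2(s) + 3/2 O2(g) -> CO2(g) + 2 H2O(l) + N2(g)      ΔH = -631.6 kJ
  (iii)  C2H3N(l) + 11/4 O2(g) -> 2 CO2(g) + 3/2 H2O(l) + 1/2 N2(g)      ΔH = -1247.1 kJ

(i) × 2 (scale by 2 for the 2 CH3NO2(l)): contributes 2·x
(ii) reversed and × 3 (CO(NH2)2(s) must end up as a product; ×3 to match 3 CO(NH2)2(s) in the target): (-3)·(-631.6) = +1894.8 kJ
(iii) × 2 (×2 to match 2 C2H3N(l) in the target): (2)·(-1247.1) = -2494.2 kJ
-2017.6 = (+1894.8) + (-2494.2) + 2·x
x = (-2017.6 − (-599.4)) / (2) = -709.1 kJ

ΔH = -709.1 kJ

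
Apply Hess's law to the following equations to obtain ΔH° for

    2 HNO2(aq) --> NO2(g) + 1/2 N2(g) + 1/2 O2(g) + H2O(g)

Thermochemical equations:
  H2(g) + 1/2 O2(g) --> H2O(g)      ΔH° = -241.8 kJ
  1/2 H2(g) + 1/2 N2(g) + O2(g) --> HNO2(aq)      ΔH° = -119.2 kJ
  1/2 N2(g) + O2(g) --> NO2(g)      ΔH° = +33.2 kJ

equation 1 as written (H2O(g) already on the product side): -241.8 kJ
equation 2 reversed and × 2 (reverse to put HNO2(aq) on the reactant side; ×2 to match 2 HNO2(aq) in the target): (-2)·(-119.2) = +238.4 kJ
equation 3 as written (NO2(g) already on the product side): +33.2 kJ
ΔH° = (1)·(-241.8) + (-2)·(-119.2) + (1)·(+33.2) = 29.8 kJ

ΔH° = 29.8 kJ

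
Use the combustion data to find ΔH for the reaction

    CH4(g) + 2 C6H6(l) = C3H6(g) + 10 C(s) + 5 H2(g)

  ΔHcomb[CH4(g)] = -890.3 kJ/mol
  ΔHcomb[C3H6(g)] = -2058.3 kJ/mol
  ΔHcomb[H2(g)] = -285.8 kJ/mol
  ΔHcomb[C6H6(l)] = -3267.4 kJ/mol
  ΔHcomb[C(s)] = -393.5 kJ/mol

ΔH = -2.8 kJ/mol

Using ΔH = Σ nΔHc°(reactants) − Σ nΔHc°(products):
= [1·(-890.3) + 2·(-3267.4)] − [1·(-2058.3) + 10·(-393.5) + 5·(-285.8)]
= -2.8 kJ/mol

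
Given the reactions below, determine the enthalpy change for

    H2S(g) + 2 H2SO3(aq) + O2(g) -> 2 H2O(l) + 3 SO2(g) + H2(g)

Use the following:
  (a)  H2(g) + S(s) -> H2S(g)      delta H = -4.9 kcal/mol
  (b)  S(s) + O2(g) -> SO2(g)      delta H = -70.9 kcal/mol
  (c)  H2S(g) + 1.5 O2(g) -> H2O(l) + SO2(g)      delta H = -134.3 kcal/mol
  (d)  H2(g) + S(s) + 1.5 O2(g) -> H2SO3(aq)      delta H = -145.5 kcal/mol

(a) as written: -4.9 kcal/mol
(b) as written: -70.9 kcal/mol
(c) × 2: (2)·(-134.3) = -268.6 kcal/mol
(d) reversed and × 2: (-2)·(-145.5) = +291.0 kcal/mol
delta H = (-4.9) + (-70.9) + (-268.6) + (+291.0) = -53.4 kcal/mol

delta H = -53.4 kcal/mol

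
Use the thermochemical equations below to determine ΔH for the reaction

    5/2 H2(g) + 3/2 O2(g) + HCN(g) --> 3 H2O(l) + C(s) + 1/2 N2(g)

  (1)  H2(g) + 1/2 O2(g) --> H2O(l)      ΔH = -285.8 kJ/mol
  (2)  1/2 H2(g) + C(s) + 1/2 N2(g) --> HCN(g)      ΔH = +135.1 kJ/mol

ΔH = -992.5 kJ/mol

(1) × 3: (3)·(-285.8) = -857.4 kJ/mol
(2) reversed: -135.1 kJ/mol
Combining the equations, ΔH = (3)·(-285.8) + (-1)·(+135.1) = -992.5 kJ/mol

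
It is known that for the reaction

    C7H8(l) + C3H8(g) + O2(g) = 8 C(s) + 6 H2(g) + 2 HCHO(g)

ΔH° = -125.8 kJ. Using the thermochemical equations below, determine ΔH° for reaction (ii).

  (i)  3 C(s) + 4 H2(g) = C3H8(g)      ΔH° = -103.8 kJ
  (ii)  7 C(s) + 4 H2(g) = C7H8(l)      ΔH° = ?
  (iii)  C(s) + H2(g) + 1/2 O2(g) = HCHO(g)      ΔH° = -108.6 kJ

(i) reversed (C3H8(g) must end up as a reactant): +103.8 kJ
(ii) reversed (C7H8(l) must end up as a reactant): contributes −x
(iii) × 2 (×2 to match 2 HCHO(g) in the target): (2)·(-108.6) = -217.2 kJ
-125.8 = (+103.8) + (-217.2) − x
x = (-125.8 − (-113.4)) / (-1) = 12.4 kJ

ΔH° = 12.4 kJ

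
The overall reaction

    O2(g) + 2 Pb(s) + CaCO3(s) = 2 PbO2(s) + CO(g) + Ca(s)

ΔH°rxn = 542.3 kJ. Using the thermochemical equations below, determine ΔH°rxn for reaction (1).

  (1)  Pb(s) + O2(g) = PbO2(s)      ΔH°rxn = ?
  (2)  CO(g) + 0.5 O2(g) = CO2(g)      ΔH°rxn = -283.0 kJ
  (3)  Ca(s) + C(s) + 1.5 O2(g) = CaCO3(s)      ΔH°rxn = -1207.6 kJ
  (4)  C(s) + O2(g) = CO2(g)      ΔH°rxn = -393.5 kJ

ΔH°rxn = -277.4 kJ

(1) × 2 (scale by 2 for the 2 PbO2(s)): contributes 2·x
(2) reversed (reverse to put CO(g) on the product side): +283.0 kJ
(3) reversed (CaCO3(s) must end up as a reactant): +1207.6 kJ
(4) as written: -393.5 kJ
+542.3 = (+283.0) + (+1207.6) + (-393.5) + 2·x
x = (+542.3 − (+1097.1)) / (2) = -277.4 kJ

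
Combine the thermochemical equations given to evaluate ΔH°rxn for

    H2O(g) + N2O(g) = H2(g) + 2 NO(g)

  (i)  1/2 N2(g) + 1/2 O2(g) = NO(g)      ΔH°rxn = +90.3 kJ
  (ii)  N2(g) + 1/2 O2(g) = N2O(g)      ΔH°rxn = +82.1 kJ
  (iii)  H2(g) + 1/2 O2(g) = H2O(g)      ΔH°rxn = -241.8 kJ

(i) × 2: (2)·(+90.3) = +180.6 kJ
(ii) reversed: -82.1 kJ
(iii) reversed: +241.8 kJ
Combining the equations, ΔH°rxn = (2)·(+90.3) + (-1)·(+82.1) + (-1)·(-241.8) = 340.3 kJ

ΔH°rxn = 340.3 kJ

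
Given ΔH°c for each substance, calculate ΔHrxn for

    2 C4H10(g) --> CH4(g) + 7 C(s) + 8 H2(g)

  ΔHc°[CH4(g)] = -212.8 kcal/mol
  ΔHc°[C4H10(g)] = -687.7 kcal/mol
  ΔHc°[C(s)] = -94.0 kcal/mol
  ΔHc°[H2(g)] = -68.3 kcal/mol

Using ΔH = Σ nΔHc°(reactants) − Σ nΔHc°(products):
= [2·(-687.7)] − [1·(-212.8) + 7·(-94.0) + 8·(-68.3)]
= 41.8 kcal/mol

ΔHrxn = 41.8 kcal/mol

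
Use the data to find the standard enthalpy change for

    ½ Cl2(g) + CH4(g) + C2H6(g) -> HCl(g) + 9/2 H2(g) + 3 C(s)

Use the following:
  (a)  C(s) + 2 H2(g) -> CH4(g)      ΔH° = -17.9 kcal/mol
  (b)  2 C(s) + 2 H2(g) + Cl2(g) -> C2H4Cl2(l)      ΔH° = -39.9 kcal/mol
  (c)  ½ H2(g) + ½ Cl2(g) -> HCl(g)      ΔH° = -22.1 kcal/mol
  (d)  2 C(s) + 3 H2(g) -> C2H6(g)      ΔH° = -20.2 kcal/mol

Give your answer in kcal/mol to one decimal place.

(a) reversed: +17.9 kcal/mol
(b): not needed.
(c) as written: -22.1 kcal/mol
(d) reversed: +20.2 kcal/mol
ΔH° = (+17.9) + (-22.1) + (+20.2) = 16.0 kcal/mol

ΔH° = 16.0 kcal/mol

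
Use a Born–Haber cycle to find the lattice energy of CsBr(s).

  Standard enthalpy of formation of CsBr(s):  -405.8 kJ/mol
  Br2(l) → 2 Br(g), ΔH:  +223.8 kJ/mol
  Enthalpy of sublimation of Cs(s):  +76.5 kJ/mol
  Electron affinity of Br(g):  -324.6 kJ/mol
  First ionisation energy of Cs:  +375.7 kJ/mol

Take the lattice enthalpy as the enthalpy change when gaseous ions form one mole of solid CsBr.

ΔHf° = 1·ΔHsub + 1·(ΣIE) + 1/2·D(Br2) + 1·EA + U
-405.8 = 1·(+76.5) + 1·(+375.7) + 1/2·(+223.8) + 1·(-324.6) + U
U = -405.8 − (+239.5) = -645.3 kJ/mol

U = -645.3 kJ/mol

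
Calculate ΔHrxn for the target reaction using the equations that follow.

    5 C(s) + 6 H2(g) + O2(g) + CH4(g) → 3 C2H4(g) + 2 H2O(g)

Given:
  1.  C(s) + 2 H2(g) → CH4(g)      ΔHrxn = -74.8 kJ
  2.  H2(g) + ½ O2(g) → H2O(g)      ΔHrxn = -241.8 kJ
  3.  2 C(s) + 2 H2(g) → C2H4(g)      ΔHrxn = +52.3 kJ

eq. 1 reversed (reverse to put CH4(g) on the reactant side): +74.8 kJ
eq. 2 × 2 (scale by 2 for the 2 H2O(g)): (2)·(-241.8) = -483.6 kJ
eq. 3 × 3 (scale by 3 for the 3 C2H4(g)): (3)·(+52.3) = +156.9 kJ
ΔHrxn = (-1)·(-74.8) + (2)·(-241.8) + (3)·(+52.3) = -251.9 kJ

ΔHrxn = -251.9 kJ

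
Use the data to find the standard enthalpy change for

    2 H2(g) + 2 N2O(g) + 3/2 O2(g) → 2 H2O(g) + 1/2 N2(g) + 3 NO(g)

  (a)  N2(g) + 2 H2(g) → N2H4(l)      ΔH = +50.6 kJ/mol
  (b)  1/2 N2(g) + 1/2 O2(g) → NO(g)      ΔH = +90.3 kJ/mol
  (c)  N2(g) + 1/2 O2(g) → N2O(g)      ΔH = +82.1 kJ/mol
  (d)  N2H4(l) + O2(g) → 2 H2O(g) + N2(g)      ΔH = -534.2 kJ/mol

(a) as written: +50.6 kJ/mol
(b) × 3: (3)·(+90.3) = +270.9 kJ/mol
(c) reversed and × 2: (-2)·(+82.1) = -164.2 kJ/mol
(d) as written: -534.2 kJ/mol
ΔH = (+50.6) + (+270.9) + (-164.2) + (-534.2) = -376.9 kJ/mol

ΔH = -376.9 kJ/mol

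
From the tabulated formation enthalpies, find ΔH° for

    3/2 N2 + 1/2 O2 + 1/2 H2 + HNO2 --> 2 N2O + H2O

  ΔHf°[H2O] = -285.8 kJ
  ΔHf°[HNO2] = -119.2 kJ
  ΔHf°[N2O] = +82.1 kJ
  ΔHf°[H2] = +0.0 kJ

Products: 2·(+82.1) + 1·(-285.8) = -121.6
Reactants: 3/2·(+0.0) + 1/2·(+0.0) + 1/2·(+0.0) + 1·(-119.2) = -119.2
ΔH° = (-121.6) − (-119.2) = -2.4 kJ

ΔH° = -2.4 kJ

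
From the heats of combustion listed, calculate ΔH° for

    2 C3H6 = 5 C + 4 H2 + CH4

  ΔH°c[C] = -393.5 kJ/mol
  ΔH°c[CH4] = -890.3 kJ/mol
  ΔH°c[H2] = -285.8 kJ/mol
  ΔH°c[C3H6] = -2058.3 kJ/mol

Using ΔH = Σ nΔHc°(reactants) − Σ nΔHc°(products):
= [2·(-2058.3)] − [5·(-393.5) + 4·(-285.8) + 1·(-890.3)]
= -115.6 kJ/mol

ΔH° = -115.6 kJ/mol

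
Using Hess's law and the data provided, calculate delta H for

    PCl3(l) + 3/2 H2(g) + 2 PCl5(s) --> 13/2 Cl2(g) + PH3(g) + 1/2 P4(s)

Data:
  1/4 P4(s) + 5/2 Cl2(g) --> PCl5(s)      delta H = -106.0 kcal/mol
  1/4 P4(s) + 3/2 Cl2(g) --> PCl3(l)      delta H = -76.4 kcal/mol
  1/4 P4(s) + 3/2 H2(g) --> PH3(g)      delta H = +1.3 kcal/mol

delta H = 289.7 kcal/mol

equation 1 reversed and × 2: (-2)·(-106.0) = +212.0 kcal/mol
equation 2 reversed: +76.4 kcal/mol
equation 3 as written: +1.3 kcal/mol
Summing the manipulated equations, delta H = (+212.0) + (+76.4) + (+1.3) = 289.7 kcal/mol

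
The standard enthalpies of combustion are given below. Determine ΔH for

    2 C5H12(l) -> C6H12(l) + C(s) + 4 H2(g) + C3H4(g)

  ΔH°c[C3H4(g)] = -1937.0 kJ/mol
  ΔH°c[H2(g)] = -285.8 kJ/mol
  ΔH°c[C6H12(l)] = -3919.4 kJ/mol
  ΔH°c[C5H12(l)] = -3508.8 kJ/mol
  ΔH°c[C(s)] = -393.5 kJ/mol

Using ΔH = Σ nΔHc°(reactants) − Σ nΔHc°(products):
= [2·(-3508.8)] − [1·(-3919.4) + 1·(-393.5) + 4·(-285.8) + 1·(-1937.0)]
= 375.5 kJ/mol

ΔH = 375.5 kJ/mol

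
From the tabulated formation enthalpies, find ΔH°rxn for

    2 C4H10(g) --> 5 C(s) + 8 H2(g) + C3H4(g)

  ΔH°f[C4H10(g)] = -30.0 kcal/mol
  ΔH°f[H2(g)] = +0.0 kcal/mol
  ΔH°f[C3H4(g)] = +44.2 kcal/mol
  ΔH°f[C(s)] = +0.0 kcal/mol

ΔH°rxn = 104.2 kcal/mol

Products: 5·(+0.0) + 8·(+0.0) + 1·(+44.2) = +44.2
Reactants: 2·(-30.0) = -60.0
ΔH°rxn = (+44.2) − (-60.0) = 104.2 kcal/mol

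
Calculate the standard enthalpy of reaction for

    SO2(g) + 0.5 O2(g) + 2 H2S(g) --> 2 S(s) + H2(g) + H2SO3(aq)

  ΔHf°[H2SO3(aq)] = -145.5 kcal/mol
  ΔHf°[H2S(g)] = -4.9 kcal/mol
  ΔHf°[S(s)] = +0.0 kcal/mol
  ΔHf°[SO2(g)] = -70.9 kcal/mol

ΔH_rxn = -64.8 kcal/mol

Products: 2·(+0.0) + 1·(+0.0) + 1·(-145.5) = -145.5
Reactants: 1·(-70.9) + 1/2·(+0.0) + 2·(-4.9) = -80.7
ΔH_rxn = (-145.5) − (-80.7) = -64.8 kcal/mol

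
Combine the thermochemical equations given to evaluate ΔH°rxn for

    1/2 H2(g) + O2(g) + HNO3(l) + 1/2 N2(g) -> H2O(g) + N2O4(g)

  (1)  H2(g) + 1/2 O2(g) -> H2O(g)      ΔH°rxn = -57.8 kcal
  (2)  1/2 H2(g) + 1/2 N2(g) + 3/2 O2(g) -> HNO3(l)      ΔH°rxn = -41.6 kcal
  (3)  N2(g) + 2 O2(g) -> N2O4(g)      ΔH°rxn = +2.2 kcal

ΔH°rxn = -14.0 kcal

(1) as written (H2O(g) already on the product side): -57.8 kcal
(2) reversed (reverse to put HNO3(l) on the reactant side): +41.6 kcal
(3) as written (N2O4(g) already on the product side): +2.2 kcal
ΔH°rxn = (-57.8) + (+41.6) + (+2.2) = -14.0 kcal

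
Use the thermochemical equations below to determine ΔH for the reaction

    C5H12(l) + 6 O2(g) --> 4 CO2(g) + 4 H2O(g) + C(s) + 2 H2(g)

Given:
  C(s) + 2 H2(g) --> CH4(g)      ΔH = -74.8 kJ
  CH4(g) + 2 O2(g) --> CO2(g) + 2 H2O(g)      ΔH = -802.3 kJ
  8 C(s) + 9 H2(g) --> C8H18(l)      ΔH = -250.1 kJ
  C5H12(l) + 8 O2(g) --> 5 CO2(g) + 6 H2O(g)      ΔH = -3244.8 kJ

ΔH = -2367.7 kJ

equation 1 reversed: +74.8 kJ
equation 2 reversed: +802.3 kJ
equation 3: not needed (C8H18(l) appears nowhere else).
equation 4 as written (C5H12(l) already on the reactant side): -3244.8 kJ
By Hess's law, ΔH = (+74.8) + (+802.3) + (-3244.8) = -2367.7 kJ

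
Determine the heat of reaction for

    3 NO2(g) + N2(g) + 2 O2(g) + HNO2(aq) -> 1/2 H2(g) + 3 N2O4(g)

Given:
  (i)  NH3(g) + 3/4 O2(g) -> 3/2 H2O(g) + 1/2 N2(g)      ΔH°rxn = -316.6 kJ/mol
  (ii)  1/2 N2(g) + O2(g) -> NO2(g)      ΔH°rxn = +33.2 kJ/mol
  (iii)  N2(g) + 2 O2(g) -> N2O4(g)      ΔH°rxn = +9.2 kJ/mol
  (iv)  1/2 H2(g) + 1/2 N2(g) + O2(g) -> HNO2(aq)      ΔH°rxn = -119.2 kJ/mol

(i): not needed.
(ii) reversed and × 3: (-3)·(+33.2) = -99.6 kJ/mol
(iii) × 3: (3)·(+9.2) = +27.6 kJ/mol
(iv) reversed: +119.2 kJ/mol
Summing the manipulated equations, ΔH°rxn = (-3)·(+33.2) + (3)·(+9.2) + (-1)·(-119.2) = 47.2 kJ/mol

ΔH°rxn = 47.2 kJ/mol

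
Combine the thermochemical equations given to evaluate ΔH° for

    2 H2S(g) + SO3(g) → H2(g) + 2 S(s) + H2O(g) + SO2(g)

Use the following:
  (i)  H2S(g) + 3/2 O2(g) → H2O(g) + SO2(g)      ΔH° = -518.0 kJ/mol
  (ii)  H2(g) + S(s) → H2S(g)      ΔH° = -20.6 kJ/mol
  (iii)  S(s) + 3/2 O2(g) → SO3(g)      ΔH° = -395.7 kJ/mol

ΔH° = -101.7 kJ/mol

(i) as written (H2O(g) already on the product side): -518.0 kJ/mol
(ii) reversed (H2(g) must end up as a product): +20.6 kJ/mol
(iii) reversed (reverse to put SO3(g) on the reactant side): +395.7 kJ/mol
Summing the manipulated equations, ΔH° = (-518.0) + (+20.6) + (+395.7) = -101.7 kJ/mol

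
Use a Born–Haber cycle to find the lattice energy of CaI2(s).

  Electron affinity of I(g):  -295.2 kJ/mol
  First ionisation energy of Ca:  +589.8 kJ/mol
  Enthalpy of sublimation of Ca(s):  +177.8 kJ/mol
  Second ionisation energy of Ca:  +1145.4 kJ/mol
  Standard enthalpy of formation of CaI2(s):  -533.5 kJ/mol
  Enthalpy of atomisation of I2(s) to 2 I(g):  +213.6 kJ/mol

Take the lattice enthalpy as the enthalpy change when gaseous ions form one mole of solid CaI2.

ΔHf° = 1·ΔHsub + 1·(ΣIE) + 1·D(I2) + 2·EA + U
-533.5 = 1·(+177.8) + 1·(+1735.2) + 1·(+213.6) + 2·(-295.2) + U
U = -533.5 − (+1536.2) = -2069.7 kJ/mol

U = -2069.7 kJ/mol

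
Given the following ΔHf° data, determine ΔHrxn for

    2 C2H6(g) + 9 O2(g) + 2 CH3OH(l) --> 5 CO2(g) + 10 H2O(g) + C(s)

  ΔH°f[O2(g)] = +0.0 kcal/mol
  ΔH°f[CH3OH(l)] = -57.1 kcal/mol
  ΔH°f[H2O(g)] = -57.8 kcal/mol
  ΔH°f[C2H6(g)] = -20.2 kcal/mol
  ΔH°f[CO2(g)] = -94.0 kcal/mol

ΔHrxn = -893.4 kcal/mol

ΔH°rxn = Σ nΔHf°(products) − Σ nΔHf°(reactants).
Products: 5·(-94.0) + 10·(-57.8) + 1·(+0.0) = -1048.0
Reactants: 2·(-20.2) + 9·(+0.0) + 2·(-57.1) = -154.6
ΔHrxn = (-1048.0) − (-154.6) = -893.4 kcal/mol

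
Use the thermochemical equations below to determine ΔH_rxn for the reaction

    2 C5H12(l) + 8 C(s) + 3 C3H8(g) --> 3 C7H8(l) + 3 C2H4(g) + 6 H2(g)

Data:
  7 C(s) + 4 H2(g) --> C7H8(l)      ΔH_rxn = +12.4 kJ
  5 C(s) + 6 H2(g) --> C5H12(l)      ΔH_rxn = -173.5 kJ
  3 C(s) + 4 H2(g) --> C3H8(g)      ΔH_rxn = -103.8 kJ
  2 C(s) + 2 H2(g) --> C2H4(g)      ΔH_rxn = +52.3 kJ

ΔH_rxn = 852.5 kJ

equation 1 × 3 (×3 to match 3 C7H8(l) in the target): (3)·(+12.4) = +37.2 kJ
equation 2 reversed and × 2 (C5H12(l) must end up as a reactant; ×2 to match 2 C5H12(l) in the target): (-2)·(-173.5) = +347.0 kJ
equation 3 reversed and × 3 (C3H8(g) must end up as a reactant; ×3 to match 3 C3H8(g) in the target): (-3)·(-103.8) = +311.4 kJ
equation 4 × 3 (scale by 3 for the 3 C2H4(g)): (3)·(+52.3) = +156.9 kJ
By Hess's law, ΔH_rxn = (+37.2) + (+347.0) + (+311.4) + (+156.9) = 852.5 kJ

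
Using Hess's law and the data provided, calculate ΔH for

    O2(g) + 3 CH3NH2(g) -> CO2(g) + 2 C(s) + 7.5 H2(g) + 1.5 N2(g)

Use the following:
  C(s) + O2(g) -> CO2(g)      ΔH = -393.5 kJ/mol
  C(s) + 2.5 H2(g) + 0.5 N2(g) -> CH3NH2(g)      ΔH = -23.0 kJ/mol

ΔH = -324.5 kJ/mol

equation 1 as written (CO2(g) already on the product side): -393.5 kJ/mol
equation 2 reversed and × 3 (reverse to put CH3NH2(g) on the reactant side; ×3 to match 3 CH3NH2(g) in the target): (-3)·(-23.0) = +69.0 kJ/mol
ΔH = (-393.5) + (+69.0) = -324.5 kJ/mol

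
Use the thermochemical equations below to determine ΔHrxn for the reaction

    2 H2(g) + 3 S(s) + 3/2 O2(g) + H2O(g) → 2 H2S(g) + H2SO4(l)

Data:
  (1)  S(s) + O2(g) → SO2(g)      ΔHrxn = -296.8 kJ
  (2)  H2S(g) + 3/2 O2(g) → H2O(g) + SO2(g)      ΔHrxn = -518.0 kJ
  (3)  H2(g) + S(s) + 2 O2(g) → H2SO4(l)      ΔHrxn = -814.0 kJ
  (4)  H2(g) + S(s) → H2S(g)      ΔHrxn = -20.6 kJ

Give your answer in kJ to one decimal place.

ΔHrxn = -613.4 kJ

(1) as written: -296.8 kJ
(2) reversed: +518.0 kJ
(3) as written: -814.0 kJ
(4) as written: -20.6 kJ
ΔHrxn = (1)·(-296.8) + (-1)·(-518.0) + (1)·(-814.0) + (1)·(-20.6) = -613.4 kJ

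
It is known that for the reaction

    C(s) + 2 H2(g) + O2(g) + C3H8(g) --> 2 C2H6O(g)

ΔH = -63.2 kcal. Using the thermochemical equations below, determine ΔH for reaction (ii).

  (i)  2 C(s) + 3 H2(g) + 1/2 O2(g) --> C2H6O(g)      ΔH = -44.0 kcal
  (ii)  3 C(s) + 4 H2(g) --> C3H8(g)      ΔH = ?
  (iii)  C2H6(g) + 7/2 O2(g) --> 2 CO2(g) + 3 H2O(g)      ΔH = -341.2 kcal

(i) × 2: (2)·(-44.0) = -88.0 kcal
(ii) reversed: contributes −x
(iii): not needed.
-63.2 = (-88.0) − x
x = (-63.2 − (-88.0)) / (-1) = -24.8 kcal

ΔH = -24.8 kcal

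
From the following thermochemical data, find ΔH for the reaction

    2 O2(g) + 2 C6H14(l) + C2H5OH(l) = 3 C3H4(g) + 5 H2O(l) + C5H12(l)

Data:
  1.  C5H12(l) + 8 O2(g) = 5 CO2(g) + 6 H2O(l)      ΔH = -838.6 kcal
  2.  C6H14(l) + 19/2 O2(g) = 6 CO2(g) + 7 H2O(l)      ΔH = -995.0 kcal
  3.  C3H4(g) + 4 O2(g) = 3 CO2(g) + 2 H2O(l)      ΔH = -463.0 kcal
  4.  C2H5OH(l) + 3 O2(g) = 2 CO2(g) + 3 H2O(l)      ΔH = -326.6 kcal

ΔH = -89.0 kcal

eq. 1 reversed: +838.6 kcal
eq. 2 × 2: (2)·(-995.0) = -1990.0 kcal
eq. 3 reversed and × 3: (-3)·(-463.0) = +1389.0 kcal
eq. 4 as written: -326.6 kcal
Since enthalpy is a state function, ΔH = (-1)·(-838.6) + (2)·(-995.0) + (-3)·(-463.0) + (1)·(-326.6) = -89.0 kcal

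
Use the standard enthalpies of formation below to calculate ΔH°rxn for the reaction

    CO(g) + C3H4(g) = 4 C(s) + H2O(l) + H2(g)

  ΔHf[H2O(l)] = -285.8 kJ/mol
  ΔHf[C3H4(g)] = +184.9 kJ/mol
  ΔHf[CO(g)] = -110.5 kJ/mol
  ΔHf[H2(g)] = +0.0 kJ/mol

Products: 4·(+0.0) + 1·(-285.8) + 1·(+0.0) = -285.8
Reactants: 1·(-110.5) + 1·(+184.9) = +74.4
ΔH°rxn = (-285.8) − (+74.4) = -360.2 kJ/mol

ΔH°rxn = -360.2 kJ/mol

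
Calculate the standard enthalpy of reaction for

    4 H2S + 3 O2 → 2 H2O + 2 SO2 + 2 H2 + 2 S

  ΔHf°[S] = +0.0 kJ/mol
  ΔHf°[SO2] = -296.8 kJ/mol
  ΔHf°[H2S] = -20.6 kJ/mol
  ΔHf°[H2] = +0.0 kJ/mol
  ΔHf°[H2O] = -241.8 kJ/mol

Products: 2·(-241.8) + 2·(-296.8) + 2·(+0.0) + 2·(+0.0) = -1077.2
Reactants: 4·(-20.6) + 3·(+0.0) = -82.4
ΔH°rxn = (-1077.2) − (-82.4) = -994.8 kJ/mol

ΔH°rxn = -994.8 kJ/mol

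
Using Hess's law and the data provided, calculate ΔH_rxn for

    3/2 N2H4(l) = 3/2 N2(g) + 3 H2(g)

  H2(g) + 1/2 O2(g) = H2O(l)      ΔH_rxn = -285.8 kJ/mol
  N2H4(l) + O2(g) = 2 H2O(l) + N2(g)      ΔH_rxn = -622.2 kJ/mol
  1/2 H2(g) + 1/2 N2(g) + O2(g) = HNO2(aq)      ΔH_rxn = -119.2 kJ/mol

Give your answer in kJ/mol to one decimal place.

equation 1 reversed and × 3: (-3)·(-285.8) = +857.4 kJ/mol
equation 2 × 3/2: (3/2)·(-622.2) = -933.3 kJ/mol
equation 3: not needed.
Summing the manipulated equations, ΔH_rxn = (-3)·(-285.8) + (3/2)·(-622.2) = -75.9 kJ/mol

ΔH_rxn = -75.9 kJ/mol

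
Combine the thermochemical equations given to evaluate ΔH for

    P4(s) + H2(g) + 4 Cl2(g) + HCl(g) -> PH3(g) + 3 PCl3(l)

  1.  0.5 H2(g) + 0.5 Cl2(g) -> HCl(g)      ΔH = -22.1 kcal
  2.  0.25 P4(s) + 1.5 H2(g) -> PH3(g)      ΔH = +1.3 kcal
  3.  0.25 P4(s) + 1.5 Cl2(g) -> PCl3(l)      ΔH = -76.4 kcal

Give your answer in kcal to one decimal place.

eq. 1 reversed (HCl(g) must end up as a reactant): +22.1 kcal
eq. 2 as written (PH3(g) already on the product side): +1.3 kcal
eq. 3 × 3 (scale by 3 for the 3 PCl3(l)): (3)·(-76.4) = -229.2 kcal
ΔH = (-1)·(-22.1) + (1)·(+1.3) + (3)·(-76.4) = -205.8 kcal

ΔH = -205.8 kcal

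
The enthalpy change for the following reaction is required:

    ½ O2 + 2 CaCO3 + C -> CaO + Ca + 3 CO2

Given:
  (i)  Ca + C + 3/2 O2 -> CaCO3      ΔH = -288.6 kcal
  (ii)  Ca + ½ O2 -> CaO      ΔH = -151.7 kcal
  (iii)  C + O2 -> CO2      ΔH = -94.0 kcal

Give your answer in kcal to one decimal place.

(i) reversed and × 2: (-2)·(-288.6) = +577.2 kcal
(ii) as written: -151.7 kcal
(iii) × 3: (3)·(-94.0) = -282.0 kcal
By Hess's law, ΔH = (+577.2) + (-151.7) + (-282.0) = 143.5 kcal

ΔH = 143.5 kcal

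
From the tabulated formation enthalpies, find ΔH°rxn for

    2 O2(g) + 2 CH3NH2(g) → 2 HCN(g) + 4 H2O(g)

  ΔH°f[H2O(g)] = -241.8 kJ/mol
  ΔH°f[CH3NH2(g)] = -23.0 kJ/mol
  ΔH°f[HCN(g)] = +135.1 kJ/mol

ΔH°rxn = -651.0 kJ/mol

ΔH°rxn = Σ nΔHf°(products) − Σ nΔHf°(reactants).
Products: 2·(+135.1) + 4·(-241.8) = -697.0
Reactants: 2·(+0.0) + 2·(-23.0) = -46.0
ΔH°rxn = (-697.0) − (-46.0) = -651.0 kJ/mol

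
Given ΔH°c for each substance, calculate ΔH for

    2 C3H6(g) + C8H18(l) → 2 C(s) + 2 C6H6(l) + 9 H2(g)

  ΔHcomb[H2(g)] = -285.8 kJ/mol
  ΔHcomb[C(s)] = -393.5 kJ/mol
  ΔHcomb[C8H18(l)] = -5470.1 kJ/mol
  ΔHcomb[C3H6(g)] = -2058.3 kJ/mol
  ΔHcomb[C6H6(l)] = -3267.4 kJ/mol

Using ΔH = Σ nΔHc°(reactants) − Σ nΔHc°(products):
= [2·(-2058.3) + 1·(-5470.1)] − [2·(-393.5) + 2·(-3267.4) + 9·(-285.8)]
= 307.3 kJ/mol

ΔH = 307.3 kJ/mol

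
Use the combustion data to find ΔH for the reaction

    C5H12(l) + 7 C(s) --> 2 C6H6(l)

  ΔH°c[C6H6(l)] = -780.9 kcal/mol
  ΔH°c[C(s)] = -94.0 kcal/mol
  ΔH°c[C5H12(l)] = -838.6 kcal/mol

Using ΔH = Σ nΔHc°(reactants) − Σ nΔHc°(products):
= [1·(-838.6) + 7·(-94.0)] − [2·(-780.9)]
= 65.2 kcal/mol

ΔH = 65.2 kcal/mol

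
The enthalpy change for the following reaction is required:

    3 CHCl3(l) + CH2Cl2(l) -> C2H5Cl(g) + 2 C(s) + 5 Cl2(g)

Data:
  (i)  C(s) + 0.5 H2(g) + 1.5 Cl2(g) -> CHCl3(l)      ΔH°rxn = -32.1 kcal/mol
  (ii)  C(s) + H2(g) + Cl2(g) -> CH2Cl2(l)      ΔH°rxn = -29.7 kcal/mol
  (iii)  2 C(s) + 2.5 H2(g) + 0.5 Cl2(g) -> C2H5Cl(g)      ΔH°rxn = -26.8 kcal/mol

(i) reversed and × 3 (reverse to put CHCl3(l) on the reactant side; scale by 3 for the 3 CHCl3(l)): (-3)·(-32.1) = +96.3 kcal/mol
(ii) reversed (CH2Cl2(l) must end up as a reactant): +29.7 kcal/mol
(iii) as written (C2H5Cl(g) already on the product side): -26.8 kcal/mol
ΔH°rxn = (+96.3) + (+29.7) + (-26.8) = 99.2 kcal/mol

ΔH°rxn = 99.2 kcal/mol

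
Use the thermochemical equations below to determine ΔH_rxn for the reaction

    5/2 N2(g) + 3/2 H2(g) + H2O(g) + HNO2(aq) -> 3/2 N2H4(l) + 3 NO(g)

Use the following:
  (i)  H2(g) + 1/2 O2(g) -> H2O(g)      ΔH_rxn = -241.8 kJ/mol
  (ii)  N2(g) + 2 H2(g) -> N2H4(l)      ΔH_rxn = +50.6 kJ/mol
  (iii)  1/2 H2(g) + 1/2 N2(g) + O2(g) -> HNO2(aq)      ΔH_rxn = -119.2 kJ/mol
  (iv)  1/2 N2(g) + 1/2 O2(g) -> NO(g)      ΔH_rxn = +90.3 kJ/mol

ΔH_rxn = 707.8 kJ/mol

(i) reversed (H2O(g) must end up as a reactant): +241.8 kJ/mol
(ii) × 3/2 (scale by 3/2 for the 3/2 N2H4(l)): (3/2)·(+50.6) = +75.9 kJ/mol
(iii) reversed (HNO2(aq) must end up as a reactant): +119.2 kJ/mol
(iv) × 3 (×3 to match 3 NO(g) in the target): (3)·(+90.3) = +270.9 kJ/mol
ΔH_rxn = (+241.8) + (+75.9) + (+119.2) + (+270.9) = 707.8 kJ/mol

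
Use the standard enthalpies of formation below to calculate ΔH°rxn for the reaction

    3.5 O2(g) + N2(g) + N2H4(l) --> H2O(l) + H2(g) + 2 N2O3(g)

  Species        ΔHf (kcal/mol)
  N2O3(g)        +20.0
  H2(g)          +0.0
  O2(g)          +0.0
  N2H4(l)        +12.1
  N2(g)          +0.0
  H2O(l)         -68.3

Products: 1·(-68.3) + 1·(+0.0) + 2·(+20.0) = -28.3
Reactants: 7/2·(+0.0) + 1·(+0.0) + 1·(+12.1) = +12.1
ΔH°rxn = (-28.3) − (+12.1) = -40.4 kcal/mol

ΔH°rxn = -40.4 kcal/mol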